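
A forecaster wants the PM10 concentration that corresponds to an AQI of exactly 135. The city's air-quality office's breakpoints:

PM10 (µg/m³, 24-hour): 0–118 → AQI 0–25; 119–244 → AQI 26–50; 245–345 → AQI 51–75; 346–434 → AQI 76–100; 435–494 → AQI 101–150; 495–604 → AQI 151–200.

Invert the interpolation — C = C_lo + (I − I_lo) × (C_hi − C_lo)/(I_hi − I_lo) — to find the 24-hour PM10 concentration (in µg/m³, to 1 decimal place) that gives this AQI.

AQI 135 lies in the 101–150 band, which corresponds to 435–494 µg/m³.
C = 435 + (135−101)×(494−435)/(150−101) = 435 + 34×59/49 ≈ 475.939 µg/m³ → 475.9 µg/m³ to 1 dp.

475.9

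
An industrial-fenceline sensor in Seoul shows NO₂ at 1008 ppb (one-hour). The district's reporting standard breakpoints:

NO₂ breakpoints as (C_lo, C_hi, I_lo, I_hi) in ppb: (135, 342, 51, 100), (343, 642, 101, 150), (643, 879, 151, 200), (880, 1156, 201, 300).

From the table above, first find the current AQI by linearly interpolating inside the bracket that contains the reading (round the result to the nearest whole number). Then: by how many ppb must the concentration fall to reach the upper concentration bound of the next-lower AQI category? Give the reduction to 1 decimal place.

NO₂: 1008 lies in 880–1156, so I_lo=201, I_hi=300, C_lo=880, C_hi=1156.
(300−201)/(1156−880) × (1008−880) + 201 = 99/276 × 128 + 201 ≈ 246.91 → 247.
Current AQI 247 is in the Very Unhealthy range (201–300). The next-lower category tops out at AQI 200, whose upper concentration bound is 879 ppb.
Reduction needed = 1008 − 879 = 129.0 ppb.

129.0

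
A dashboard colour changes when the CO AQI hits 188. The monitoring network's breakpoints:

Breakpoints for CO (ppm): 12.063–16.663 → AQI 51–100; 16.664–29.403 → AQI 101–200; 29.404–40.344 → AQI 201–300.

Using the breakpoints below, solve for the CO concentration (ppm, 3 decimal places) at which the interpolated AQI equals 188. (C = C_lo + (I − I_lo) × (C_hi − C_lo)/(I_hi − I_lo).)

AQI 188 lies in the 101–200 band, which corresponds to 16.664–29.403 ppm.
C = 16.664 + (188−101)×(29.403−16.664)/(200−101) = 16.664 + 87×12.739/99 ≈ 27.85888 ppm → 27.859 ppm to 3 dp.

27.859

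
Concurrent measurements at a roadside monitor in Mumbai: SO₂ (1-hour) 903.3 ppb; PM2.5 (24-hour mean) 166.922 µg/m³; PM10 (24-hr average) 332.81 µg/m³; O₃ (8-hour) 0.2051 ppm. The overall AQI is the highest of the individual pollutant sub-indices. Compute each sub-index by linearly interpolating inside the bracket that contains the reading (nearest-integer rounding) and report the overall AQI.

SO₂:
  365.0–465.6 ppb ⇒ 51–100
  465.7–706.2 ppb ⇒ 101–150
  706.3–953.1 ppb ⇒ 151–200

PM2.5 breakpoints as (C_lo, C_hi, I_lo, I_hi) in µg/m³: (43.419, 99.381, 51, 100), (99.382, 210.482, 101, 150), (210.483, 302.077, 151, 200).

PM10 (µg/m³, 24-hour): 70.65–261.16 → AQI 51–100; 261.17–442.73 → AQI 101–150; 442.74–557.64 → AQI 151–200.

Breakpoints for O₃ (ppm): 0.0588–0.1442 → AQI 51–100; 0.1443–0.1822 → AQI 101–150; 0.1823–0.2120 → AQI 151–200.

SO₂: 903.3 ∈ [706.3, 953.1] ↔ index [151, 200].
151 + (903.3−706.3)·(200−151)/(953.1−706.3) = 151 + 197.0·49/246.8 ≈ 190.11, so AQI = 190.
PM2.5: row 99.382–210.482 (AQI 101–150). (150−101)·(166.922−99.382)/(210.482−99.382) + 101 = 49·67.540/111.100 + 101 ≈ 130.79 → 131.
PM10: 332.81 lies in 261.17–442.73, so I_lo=101, I_hi=150, C_lo=261.17, C_hi=442.73.
(150−101)/(442.73−261.17) × (332.81−261.17) + 101 = 49/181.56 × 71.64 + 101 ≈ 120.33 → 120.
O₃: row 0.1823–0.2120 (AQI 151–200). (200−151)·(0.2051−0.1823)/(0.2120−0.1823) + 151 = 49·0.0228/0.0297 + 151 ≈ 188.62 → 189.
Sub-indices: SO₂→190, PM2.5→131, PM10→120, O₃→189. Overall AQI = max = 190; dominant pollutant is SO₂.

190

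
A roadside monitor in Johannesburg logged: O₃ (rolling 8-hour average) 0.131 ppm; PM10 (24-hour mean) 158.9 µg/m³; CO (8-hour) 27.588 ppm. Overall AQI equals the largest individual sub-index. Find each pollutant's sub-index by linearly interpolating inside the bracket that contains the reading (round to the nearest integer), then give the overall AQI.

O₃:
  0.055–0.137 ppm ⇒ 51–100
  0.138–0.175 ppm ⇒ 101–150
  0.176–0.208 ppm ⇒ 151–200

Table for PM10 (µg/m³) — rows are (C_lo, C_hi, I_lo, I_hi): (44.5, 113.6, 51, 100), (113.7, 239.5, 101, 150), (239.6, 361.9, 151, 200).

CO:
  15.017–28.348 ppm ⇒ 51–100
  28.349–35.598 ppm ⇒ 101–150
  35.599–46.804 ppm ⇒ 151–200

119

O₃: row 0.055–0.137 (AQI 51–100). (100−51)·(0.131−0.055)/(0.137−0.055) + 51 = 49·0.076/0.082 + 51 ≈ 96.41 → 96.
PM10 158.9: bracket 113.7–239.5 → index 101–150; slope 49/125.8, offset 45.2.
AQI = 101 + 49/125.8·45.2 ≈ 118.61 ⇒ 119.
CO: 27.588 lies in 15.017–28.348, so I_lo=51, I_hi=100, C_lo=15.017, C_hi=28.348.
(100−51)/(28.348−15.017) × (27.588−15.017) + 51 = 49/13.331 × 12.571 + 51 ≈ 97.21 → 97.
Sub-indices: O₃→96, PM10→119, CO→97. Overall AQI = max = 119; dominant pollutant is PM10.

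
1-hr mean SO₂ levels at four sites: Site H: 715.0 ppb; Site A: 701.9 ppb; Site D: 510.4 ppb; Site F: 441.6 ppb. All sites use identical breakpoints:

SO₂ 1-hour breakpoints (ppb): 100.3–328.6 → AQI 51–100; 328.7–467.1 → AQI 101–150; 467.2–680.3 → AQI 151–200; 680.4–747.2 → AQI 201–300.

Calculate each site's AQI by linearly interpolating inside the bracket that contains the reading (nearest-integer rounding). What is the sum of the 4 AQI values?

787

Site H: 715.0 lies in 680.4–747.2, so I_lo=201, I_hi=300, C_lo=680.4, C_hi=747.2.
(300−201)/(747.2−680.4) × (715.0−680.4) + 201 = 99/66.8 × 34.6 + 201 ≈ 252.28 → 252.
Site A: row 680.4–747.2 (AQI 201–300). (300−201)·(701.9−680.4)/(747.2−680.4) + 201 = 99·21.5/66.8 + 201 ≈ 232.86 → 233.
Site D: row 467.2–680.3 (AQI 151–200). (200−151)·(510.4−467.2)/(680.3−467.2) + 151 = 49·43.2/213.1 + 151 ≈ 160.93 → 161.
Site F: 441.6 ∈ [328.7, 467.1] ↔ index [101, 150].
101 + (441.6−328.7)·(150−101)/(467.1−328.7) = 101 + 112.9·49/138.4 ≈ 140.97, so AQI = 141.
AQIs: Site H=252, Site A=233, Site D=161, Site F=141. Sum = 252 + 233 + 161 + 141 = 787.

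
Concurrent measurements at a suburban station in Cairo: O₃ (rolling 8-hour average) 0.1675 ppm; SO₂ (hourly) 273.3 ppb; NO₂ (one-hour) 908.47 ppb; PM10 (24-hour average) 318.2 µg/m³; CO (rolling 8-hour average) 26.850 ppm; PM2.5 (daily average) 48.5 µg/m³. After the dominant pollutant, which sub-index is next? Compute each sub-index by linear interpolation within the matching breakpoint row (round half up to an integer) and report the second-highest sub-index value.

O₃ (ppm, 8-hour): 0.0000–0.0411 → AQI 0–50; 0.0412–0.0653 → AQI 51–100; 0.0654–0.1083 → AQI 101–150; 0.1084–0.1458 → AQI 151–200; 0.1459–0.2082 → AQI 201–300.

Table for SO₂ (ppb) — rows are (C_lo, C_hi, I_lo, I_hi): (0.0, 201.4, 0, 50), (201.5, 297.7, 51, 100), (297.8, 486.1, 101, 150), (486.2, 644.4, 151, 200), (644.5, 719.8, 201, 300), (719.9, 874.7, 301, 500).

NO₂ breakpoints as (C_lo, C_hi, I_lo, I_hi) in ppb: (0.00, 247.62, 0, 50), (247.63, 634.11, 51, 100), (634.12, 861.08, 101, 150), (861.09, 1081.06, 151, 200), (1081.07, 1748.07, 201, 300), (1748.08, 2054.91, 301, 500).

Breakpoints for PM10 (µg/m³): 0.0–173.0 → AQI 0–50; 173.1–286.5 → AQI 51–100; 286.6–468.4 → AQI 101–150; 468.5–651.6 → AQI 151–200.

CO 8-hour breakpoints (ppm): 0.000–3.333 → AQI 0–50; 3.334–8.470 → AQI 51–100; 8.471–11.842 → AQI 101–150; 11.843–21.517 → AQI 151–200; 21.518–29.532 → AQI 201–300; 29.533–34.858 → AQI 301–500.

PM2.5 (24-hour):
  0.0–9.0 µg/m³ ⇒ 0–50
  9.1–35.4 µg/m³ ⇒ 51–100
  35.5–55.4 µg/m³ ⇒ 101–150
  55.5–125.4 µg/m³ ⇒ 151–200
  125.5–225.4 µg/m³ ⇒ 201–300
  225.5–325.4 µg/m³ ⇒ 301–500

235

O₃: row 0.1459–0.2082 (AQI 201–300). (300−201)·(0.1675−0.1459)/(0.2082−0.1459) + 201 = 99·0.0216/0.0623 + 201 ≈ 235.32 → 235.
SO₂: 273.3 ∈ [201.5, 297.7] ↔ index [51, 100].
51 + (273.3−201.5)·(100−51)/(297.7−201.5) = 51 + 71.8·49/96.2 ≈ 87.57, so AQI = 88.
NO₂: 908.47 ∈ [861.09, 1081.06] ↔ index [151, 200].
151 + (908.47−861.09)·(200−151)/(1081.06−861.09) = 151 + 47.38·49/219.97 ≈ 161.55, so AQI = 162.
PM10: 318.2 lies in 286.6–468.4, so I_lo=101, I_hi=150, C_lo=286.6, C_hi=468.4.
(150−101)/(468.4−286.6) × (318.2−286.6) + 101 = 49/181.8 × 31.6 + 101 ≈ 109.52 → 110.
CO: 26.850 ∈ [21.518, 29.532] ↔ index [201, 300].
201 + (26.850−21.518)·(300−201)/(29.532−21.518) = 201 + 5.332·99/8.014 ≈ 266.87, so AQI = 267.
PM2.5: 48.5 lies in 35.5–55.4, so I_lo=101, I_hi=150, C_lo=35.5, C_hi=55.4.
(150−101)/(55.4−35.5) × (48.5−35.5) + 101 = 49/19.9 × 13.0 + 101 ≈ 133.01 → 133.
Sub-indices: O₃→235, SO₂→88, NO₂→162, PM10→110, CO→267, PM2.5→133. Ranked high→low: 267, 235, 162, 133, 110, 88. Second-highest sub-index = 235.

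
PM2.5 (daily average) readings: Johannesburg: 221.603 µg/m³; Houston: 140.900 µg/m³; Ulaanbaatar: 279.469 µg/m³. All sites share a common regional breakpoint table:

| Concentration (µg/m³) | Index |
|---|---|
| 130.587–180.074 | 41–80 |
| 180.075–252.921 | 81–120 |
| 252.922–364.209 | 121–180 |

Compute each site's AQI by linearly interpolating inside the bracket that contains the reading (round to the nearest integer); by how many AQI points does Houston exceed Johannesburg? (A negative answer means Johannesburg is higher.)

Johannesburg 221.603: bracket 180.075–252.921 → index 81–120; slope 39/72.846, offset 41.528.
AQI = 81 + 39/72.846·41.528 ≈ 103.23 ⇒ 103.
Houston: 140.900 lies in 130.587–180.074, so I_lo=41, I_hi=80, C_lo=130.587, C_hi=180.074.
(80−41)/(180.074−130.587) × (140.900−130.587) + 41 = 39/49.487 × 10.313 + 41 ≈ 49.13 → 49.
Ulaanbaatar: 279.469 ∈ [252.922, 364.209] ↔ index [121, 180].
121 + (279.469−252.922)·(180−121)/(364.209−252.922) = 121 + 26.547·59/111.287 ≈ 135.07, so AQI = 135.
AQIs: Johannesburg=103, Houston=49, Ulaanbaatar=135. Houston (49) − Johannesburg (103) = -54.

-54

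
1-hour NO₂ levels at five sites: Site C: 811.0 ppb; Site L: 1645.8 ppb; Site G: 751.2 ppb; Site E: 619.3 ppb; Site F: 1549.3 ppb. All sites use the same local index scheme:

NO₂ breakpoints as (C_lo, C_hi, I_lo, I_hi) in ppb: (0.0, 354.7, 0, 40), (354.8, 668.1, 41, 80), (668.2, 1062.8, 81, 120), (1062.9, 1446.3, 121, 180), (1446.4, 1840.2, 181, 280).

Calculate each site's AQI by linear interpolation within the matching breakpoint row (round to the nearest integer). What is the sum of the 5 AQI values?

Site C: 811.0 ∈ [668.2, 1062.8] ↔ index [81, 120].
81 + (811.0−668.2)·(120−81)/(1062.8−668.2) = 81 + 142.8·39/394.6 ≈ 95.11, so AQI = 95.
Site L 1645.8: bracket 1446.4–1840.2 → index 181–280; slope 99/393.8, offset 199.4.
AQI = 181 + 99/393.8·199.4 ≈ 231.13 ⇒ 231.
Site G: 751.2 lies in 668.2–1062.8, so I_lo=81, I_hi=120, C_lo=668.2, C_hi=1062.8.
(120−81)/(1062.8−668.2) × (751.2−668.2) + 81 = 39/394.6 × 83.0 + 81 ≈ 89.20 → 89.
Site E: row 354.8–668.1 (AQI 41–80). (80−41)·(619.3−354.8)/(668.1−354.8) + 41 = 39·264.5/313.3 + 41 ≈ 73.93 → 74.
Site F 1549.3: bracket 1446.4–1840.2 → index 181–280; slope 99/393.8, offset 102.9.
AQI = 181 + 99/393.8·102.9 ≈ 206.87 ⇒ 207.
AQIs: Site C=95, Site L=231, Site G=89, Site E=74, Site F=207. Sum = 95 + 231 + 89 + 74 + 207 = 696.

696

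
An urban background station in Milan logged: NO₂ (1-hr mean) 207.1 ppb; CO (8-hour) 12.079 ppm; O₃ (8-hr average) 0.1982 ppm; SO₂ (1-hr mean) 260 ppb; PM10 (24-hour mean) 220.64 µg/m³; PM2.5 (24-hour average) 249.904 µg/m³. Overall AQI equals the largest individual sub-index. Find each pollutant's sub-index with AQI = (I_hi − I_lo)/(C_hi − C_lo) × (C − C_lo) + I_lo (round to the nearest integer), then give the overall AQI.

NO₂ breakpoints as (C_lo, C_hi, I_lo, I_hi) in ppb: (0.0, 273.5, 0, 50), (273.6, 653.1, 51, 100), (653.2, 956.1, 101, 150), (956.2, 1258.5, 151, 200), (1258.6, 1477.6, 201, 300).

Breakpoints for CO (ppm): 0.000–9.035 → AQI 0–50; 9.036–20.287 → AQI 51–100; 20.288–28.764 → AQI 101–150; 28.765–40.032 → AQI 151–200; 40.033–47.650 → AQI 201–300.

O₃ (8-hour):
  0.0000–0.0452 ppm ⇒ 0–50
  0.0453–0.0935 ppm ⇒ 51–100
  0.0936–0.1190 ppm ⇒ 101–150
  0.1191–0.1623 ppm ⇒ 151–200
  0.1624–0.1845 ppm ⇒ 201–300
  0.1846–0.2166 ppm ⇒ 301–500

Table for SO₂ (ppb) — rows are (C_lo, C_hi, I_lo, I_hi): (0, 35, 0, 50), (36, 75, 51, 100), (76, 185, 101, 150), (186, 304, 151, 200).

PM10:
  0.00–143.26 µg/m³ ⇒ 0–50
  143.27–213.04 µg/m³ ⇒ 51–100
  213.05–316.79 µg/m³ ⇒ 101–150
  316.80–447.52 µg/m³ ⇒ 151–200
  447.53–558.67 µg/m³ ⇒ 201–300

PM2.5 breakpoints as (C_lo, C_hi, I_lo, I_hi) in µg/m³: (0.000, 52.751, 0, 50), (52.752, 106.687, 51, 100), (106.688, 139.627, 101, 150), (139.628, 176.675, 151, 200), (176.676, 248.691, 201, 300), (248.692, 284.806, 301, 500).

386

NO₂: 207.1 lies in 0.0–273.5, so I_lo=0, I_hi=50, C_lo=0.0, C_hi=273.5.
(50−0)/(273.5−0.0) × (207.1−0.0) + 0 = 50/273.5 × 207.1 + 0 ≈ 37.86 → 38.
CO: 12.079 ∈ [9.036, 20.287] ↔ index [51, 100].
51 + (12.079−9.036)·(100−51)/(20.287−9.036) = 51 + 3.043·49/11.251 ≈ 64.25, so AQI = 64.
O₃: 0.1982 ∈ [0.1846, 0.2166] ↔ index [301, 500].
301 + (0.1982−0.1846)·(500−301)/(0.2166−0.1846) = 301 + 0.0136·199/0.0320 ≈ 385.58, so AQI = 386.
SO₂ 260: bracket 186–304 → index 151–200; slope 49/118, offset 74.
AQI = 151 + 49/118·74 ≈ 181.73 ⇒ 182.
PM10: row 213.05–316.79 (AQI 101–150). (150−101)·(220.64−213.05)/(316.79−213.05) + 101 = 49·7.59/103.74 + 101 ≈ 104.59 → 105.
PM2.5: 249.904 lies in 248.692–284.806, so I_lo=301, I_hi=500, C_lo=248.692, C_hi=284.806.
(500−301)/(284.806−248.692) × (249.904−248.692) + 301 = 199/36.114 × 1.212 + 301 ≈ 307.68 → 308.
Sub-indices: NO₂→38, CO→64, O₃→386, SO₂→182, PM10→105, PM2.5→308. Overall AQI = max = 386; dominant pollutant is O₃.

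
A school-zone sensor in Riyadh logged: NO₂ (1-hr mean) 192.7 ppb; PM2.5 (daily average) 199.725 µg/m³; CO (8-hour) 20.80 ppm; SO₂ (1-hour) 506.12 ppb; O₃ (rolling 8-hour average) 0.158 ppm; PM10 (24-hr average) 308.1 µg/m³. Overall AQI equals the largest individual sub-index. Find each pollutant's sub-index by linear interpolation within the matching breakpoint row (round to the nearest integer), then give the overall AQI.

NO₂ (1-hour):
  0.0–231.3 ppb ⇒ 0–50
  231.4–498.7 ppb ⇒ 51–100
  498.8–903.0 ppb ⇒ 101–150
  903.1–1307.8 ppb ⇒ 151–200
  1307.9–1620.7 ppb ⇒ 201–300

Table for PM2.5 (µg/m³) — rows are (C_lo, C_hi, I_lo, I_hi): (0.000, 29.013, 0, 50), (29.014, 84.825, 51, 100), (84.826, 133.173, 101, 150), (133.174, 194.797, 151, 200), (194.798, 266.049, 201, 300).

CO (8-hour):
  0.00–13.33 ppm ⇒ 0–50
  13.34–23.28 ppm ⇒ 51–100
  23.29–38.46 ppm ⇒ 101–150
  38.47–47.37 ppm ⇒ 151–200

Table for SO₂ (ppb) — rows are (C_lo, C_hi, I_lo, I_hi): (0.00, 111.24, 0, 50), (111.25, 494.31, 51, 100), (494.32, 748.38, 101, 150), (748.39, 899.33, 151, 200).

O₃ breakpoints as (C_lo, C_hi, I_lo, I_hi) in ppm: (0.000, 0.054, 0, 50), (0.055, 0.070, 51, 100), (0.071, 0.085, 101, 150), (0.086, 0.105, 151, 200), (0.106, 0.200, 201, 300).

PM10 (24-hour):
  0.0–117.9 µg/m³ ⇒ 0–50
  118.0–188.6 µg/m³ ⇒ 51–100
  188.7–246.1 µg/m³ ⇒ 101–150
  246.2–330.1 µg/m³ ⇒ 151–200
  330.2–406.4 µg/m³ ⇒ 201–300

256

NO₂: row 0.0–231.3 (AQI 0–50). (50−0)·(192.7−0.0)/(231.3−0.0) + 0 = 50·192.7/231.3 + 0 ≈ 41.66 → 42.
PM2.5: 199.725 lies in 194.798–266.049, so I_lo=201, I_hi=300, C_lo=194.798, C_hi=266.049.
(300−201)/(266.049−194.798) × (199.725−194.798) + 201 = 99/71.251 × 4.927 + 201 ≈ 207.85 → 208.
CO: row 13.34–23.28 (AQI 51–100). (100−51)·(20.80−13.34)/(23.28−13.34) + 51 = 49·7.46/9.94 + 51 ≈ 87.77 → 88.
SO₂: row 494.32–748.38 (AQI 101–150). (150−101)·(506.12−494.32)/(748.38−494.32) + 101 = 49·11.80/254.06 + 101 ≈ 103.28 → 103.
O₃ 0.158: bracket 0.106–0.200 → index 201–300; slope 99/0.094, offset 0.052.
AQI = 201 + 99/0.094·0.052 ≈ 255.77 ⇒ 256.
PM10: 308.1 ∈ [246.2, 330.1] ↔ index [151, 200].
151 + (308.1−246.2)·(200−151)/(330.1−246.2) = 151 + 61.9·49/83.9 ≈ 187.15, so AQI = 187.
Sub-indices: NO₂→42, PM2.5→208, CO→88, SO₂→103, O₃→256, PM10→187. Overall AQI = max = 256; dominant pollutant is O₃.
AQI 256: Very Unhealthy.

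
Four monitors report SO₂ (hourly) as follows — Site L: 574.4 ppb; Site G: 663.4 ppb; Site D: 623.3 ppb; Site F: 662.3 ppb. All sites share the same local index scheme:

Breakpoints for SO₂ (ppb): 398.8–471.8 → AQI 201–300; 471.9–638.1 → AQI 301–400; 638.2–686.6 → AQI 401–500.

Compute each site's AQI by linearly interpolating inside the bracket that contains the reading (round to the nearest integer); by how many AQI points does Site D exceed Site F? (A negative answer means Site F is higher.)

Site L 574.4: bracket 471.9–638.1 → index 301–400; slope 99/166.2, offset 102.5.
AQI = 301 + 99/166.2·102.5 ≈ 362.06 ⇒ 362.
Site G: 663.4 ∈ [638.2, 686.6] ↔ index [401, 500].
401 + (663.4−638.2)·(500−401)/(686.6−638.2) = 401 + 25.2·99/48.4 ≈ 452.55, so AQI = 453.
Site D: row 471.9–638.1 (AQI 301–400). (400−301)·(623.3−471.9)/(638.1−471.9) + 301 = 99·151.4/166.2 + 301 ≈ 391.18 → 391.
Site F: 662.3 ∈ [638.2, 686.6] ↔ index [401, 500].
401 + (662.3−638.2)·(500−401)/(686.6−638.2) = 401 + 24.1·99/48.4 ≈ 450.30, so AQI = 450.
AQIs: Site L=362, Site G=453, Site D=391, Site F=450. Site D (391) − Site F (450) = -59.

-59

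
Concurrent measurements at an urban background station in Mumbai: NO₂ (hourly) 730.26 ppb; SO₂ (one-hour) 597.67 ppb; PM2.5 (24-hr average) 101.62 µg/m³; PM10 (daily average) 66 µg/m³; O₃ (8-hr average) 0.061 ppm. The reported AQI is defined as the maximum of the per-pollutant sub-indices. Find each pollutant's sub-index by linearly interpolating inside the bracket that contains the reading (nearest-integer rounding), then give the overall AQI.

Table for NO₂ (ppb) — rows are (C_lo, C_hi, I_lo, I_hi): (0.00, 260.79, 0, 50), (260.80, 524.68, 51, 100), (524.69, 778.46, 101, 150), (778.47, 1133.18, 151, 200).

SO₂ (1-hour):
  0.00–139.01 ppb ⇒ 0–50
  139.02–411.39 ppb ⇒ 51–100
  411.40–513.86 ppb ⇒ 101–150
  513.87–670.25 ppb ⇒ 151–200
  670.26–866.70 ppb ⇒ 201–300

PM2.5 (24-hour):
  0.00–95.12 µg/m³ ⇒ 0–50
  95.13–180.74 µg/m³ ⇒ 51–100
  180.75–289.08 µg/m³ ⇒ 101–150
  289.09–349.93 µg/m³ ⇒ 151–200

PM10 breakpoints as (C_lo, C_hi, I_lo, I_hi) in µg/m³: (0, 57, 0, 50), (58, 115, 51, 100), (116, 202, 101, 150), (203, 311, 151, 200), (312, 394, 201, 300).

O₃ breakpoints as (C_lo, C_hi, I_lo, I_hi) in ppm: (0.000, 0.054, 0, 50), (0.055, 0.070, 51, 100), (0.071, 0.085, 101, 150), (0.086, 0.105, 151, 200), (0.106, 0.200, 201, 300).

177

NO₂: 730.26 ∈ [524.69, 778.46] ↔ index [101, 150].
101 + (730.26−524.69)·(150−101)/(778.46−524.69) = 101 + 205.57·49/253.77 ≈ 140.69, so AQI = 141.
SO₂: 597.67 lies in 513.87–670.25, so I_lo=151, I_hi=200, C_lo=513.87, C_hi=670.25.
(200−151)/(670.25−513.87) × (597.67−513.87) + 151 = 49/156.38 × 83.80 + 151 ≈ 177.26 → 177.
PM2.5: 101.62 lies in 95.13–180.74, so I_lo=51, I_hi=100, C_lo=95.13, C_hi=180.74.
(100−51)/(180.74−95.13) × (101.62−95.13) + 51 = 49/85.61 × 6.49 + 51 ≈ 54.71 → 55.
PM10: 66 ∈ [58, 115] ↔ index [51, 100].
51 + (66−58)·(100−51)/(115−58) = 51 + 8·49/57 ≈ 57.88, so AQI = 58.
O₃: 0.061 ∈ [0.055, 0.070] ↔ index [51, 100].
51 + (0.061−0.055)·(100−51)/(0.070−0.055) = 51 + 0.006·49/0.015 ≈ 70.60, so AQI = 71.
Sub-indices: NO₂→141, SO₂→177, PM2.5→55, PM10→58, O₃→71. Overall AQI = max = 177; dominant pollutant is SO₂.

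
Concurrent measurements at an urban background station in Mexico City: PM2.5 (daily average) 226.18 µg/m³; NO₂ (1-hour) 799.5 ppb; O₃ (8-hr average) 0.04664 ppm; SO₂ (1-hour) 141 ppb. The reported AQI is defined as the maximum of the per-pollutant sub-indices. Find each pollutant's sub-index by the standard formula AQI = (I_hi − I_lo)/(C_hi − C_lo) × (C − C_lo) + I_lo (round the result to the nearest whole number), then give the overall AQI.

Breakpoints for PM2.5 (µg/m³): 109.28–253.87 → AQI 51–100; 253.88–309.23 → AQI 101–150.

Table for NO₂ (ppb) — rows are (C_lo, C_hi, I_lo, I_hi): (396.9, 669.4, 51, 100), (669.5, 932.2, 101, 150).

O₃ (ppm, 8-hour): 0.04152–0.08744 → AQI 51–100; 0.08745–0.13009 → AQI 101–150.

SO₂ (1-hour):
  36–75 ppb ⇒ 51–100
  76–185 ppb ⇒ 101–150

PM2.5: row 109.28–253.87 (AQI 51–100). (100−51)·(226.18−109.28)/(253.87−109.28) + 51 = 49·116.90/144.59 + 51 ≈ 90.62 → 91.
NO₂: row 669.5–932.2 (AQI 101–150). (150−101)·(799.5−669.5)/(932.2−669.5) + 101 = 49·130.0/262.7 + 101 ≈ 125.25 → 125.
O₃ 0.04664: bracket 0.04152–0.08744 → index 51–100; slope 49/0.04592, offset 0.00512.
AQI = 51 + 49/0.04592·0.00512 ≈ 56.46 ⇒ 56.
SO₂: 141 ∈ [76, 185] ↔ index [101, 150].
101 + (141−76)·(150−101)/(185−76) = 101 + 65·49/109 ≈ 130.22, so AQI = 130.
Sub-indices: PM2.5→91, NO₂→125, O₃→56, SO₂→130. Overall AQI = max = 130; dominant pollutant is SO₂.

130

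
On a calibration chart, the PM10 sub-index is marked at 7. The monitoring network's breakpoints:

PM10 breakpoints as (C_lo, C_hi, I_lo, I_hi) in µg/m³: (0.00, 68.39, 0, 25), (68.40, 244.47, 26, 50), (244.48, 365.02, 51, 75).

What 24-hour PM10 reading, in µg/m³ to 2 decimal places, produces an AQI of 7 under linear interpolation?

19.15

AQI 7 lies in the 0–25 band, which corresponds to 0.00–68.39 µg/m³.
C = 0.00 + (7−0)×(68.39−0.00)/(25−0) = 0.00 + 7×68.39/25 ≈ 19.1492 µg/m³ → 19.15 µg/m³ to 2 dp.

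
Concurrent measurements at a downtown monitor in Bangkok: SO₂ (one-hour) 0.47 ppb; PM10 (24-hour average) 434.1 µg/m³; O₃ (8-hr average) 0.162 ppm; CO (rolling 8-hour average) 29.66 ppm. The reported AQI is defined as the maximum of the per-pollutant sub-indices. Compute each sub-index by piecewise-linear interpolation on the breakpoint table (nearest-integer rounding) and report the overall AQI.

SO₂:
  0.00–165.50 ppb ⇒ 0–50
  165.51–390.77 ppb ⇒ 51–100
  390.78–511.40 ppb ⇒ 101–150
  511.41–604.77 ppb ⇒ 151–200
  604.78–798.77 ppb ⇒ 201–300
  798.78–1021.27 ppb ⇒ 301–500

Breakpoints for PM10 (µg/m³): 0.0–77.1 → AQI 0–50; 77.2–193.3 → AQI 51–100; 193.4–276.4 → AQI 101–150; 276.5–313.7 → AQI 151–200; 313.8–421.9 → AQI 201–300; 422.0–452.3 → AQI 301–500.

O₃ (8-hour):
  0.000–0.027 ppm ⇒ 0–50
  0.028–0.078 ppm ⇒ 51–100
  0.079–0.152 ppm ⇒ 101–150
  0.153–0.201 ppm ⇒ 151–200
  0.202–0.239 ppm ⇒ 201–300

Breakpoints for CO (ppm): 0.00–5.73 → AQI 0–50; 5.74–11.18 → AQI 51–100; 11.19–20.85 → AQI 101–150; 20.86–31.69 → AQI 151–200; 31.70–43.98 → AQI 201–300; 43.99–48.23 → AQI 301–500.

380

SO₂: row 0.00–165.50 (AQI 0–50). (50−0)·(0.47−0.00)/(165.50−0.00) + 0 = 50·0.47/165.50 + 0 ≈ 0.14 → 0.
PM10 434.1: bracket 422.0–452.3 → index 301–500; slope 199/30.3, offset 12.1.
AQI = 301 + 199/30.3·12.1 ≈ 380.47 ⇒ 380.
O₃: row 0.153–0.201 (AQI 151–200). (200−151)·(0.162−0.153)/(0.201−0.153) + 151 = 49·0.009/0.048 + 151 ≈ 160.19 → 160.
CO: 29.66 lies in 20.86–31.69, so I_lo=151, I_hi=200, C_lo=20.86, C_hi=31.69.
(200−151)/(31.69−20.86) × (29.66−20.86) + 151 = 49/10.83 × 8.80 + 151 ≈ 190.82 → 191.
Sub-indices: SO₂→0, PM10→380, O₃→160, CO→191. Overall AQI = max = 380; dominant pollutant is PM10.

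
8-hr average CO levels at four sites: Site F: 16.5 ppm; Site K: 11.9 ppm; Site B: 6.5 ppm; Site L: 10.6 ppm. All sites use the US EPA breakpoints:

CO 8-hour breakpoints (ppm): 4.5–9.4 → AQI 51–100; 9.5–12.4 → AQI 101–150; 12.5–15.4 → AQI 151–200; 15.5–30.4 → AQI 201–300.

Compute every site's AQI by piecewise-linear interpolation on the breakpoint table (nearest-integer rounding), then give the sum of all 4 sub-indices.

541

Site F 16.5: bracket 15.5–30.4 → index 201–300; slope 99/14.9, offset 1.0.
AQI = 201 + 99/14.9·1.0 ≈ 207.64 ⇒ 208.
Site K 11.9: bracket 9.5–12.4 → index 101–150; slope 49/2.9, offset 2.4.
AQI = 101 + 49/2.9·2.4 ≈ 141.55 ⇒ 142.
Site B: row 4.5–9.4 (AQI 51–100). (100−51)·(6.5−4.5)/(9.4−4.5) + 51 = 49·2.0/4.9 + 51 ≈ 71.00 → 71.
Site L: 10.6 ∈ [9.5, 12.4] ↔ index [101, 150].
101 + (10.6−9.5)·(150−101)/(12.4−9.5) = 101 + 1.1·49/2.9 ≈ 119.59, so AQI = 120.
AQIs: Site F=208, Site K=142, Site B=71, Site L=120. Sum = 208 + 142 + 71 + 120 = 541.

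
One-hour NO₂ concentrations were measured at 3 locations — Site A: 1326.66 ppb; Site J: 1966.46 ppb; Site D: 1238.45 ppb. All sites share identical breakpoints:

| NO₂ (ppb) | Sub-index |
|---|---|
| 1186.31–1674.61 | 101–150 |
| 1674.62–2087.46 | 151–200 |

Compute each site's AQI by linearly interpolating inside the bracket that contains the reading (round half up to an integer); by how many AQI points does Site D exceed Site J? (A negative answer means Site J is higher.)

-80

Site A: 1326.66 lies in 1186.31–1674.61, so I_lo=101, I_hi=150, C_lo=1186.31, C_hi=1674.61.
(150−101)/(1674.61−1186.31) × (1326.66−1186.31) + 101 = 49/488.30 × 140.35 + 101 ≈ 115.08 → 115.
Site J: 1966.46 ∈ [1674.62, 2087.46] ↔ index [151, 200].
151 + (1966.46−1674.62)·(200−151)/(2087.46−1674.62) = 151 + 291.84·49/412.84 ≈ 185.64, so AQI = 186.
Site D 1238.45: bracket 1186.31–1674.61 → index 101–150; slope 49/488.30, offset 52.14.
AQI = 101 + 49/488.30·52.14 ≈ 106.23 ⇒ 106.
AQIs: Site A=115, Site J=186, Site D=106. Site D (106) − Site J (186) = -80.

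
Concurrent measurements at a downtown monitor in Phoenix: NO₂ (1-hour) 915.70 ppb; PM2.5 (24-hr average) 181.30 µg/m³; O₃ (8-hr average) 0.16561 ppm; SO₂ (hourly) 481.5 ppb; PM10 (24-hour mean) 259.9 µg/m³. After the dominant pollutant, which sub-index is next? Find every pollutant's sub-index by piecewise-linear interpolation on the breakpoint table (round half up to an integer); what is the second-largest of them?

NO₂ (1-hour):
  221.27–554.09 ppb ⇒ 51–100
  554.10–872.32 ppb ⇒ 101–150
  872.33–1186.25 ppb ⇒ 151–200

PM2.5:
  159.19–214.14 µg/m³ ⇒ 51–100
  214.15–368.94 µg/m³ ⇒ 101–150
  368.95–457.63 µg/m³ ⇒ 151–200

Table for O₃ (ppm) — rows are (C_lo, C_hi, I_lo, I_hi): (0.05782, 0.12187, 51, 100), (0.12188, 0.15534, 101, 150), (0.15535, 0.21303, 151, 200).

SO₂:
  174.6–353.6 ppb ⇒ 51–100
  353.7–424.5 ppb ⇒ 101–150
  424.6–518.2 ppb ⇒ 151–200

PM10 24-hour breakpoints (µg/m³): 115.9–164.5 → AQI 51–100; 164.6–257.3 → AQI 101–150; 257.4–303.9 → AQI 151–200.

160

NO₂ 915.70: bracket 872.33–1186.25 → index 151–200; slope 49/313.92, offset 43.37.
AQI = 151 + 49/313.92·43.37 ≈ 157.77 ⇒ 158.
PM2.5 181.30: bracket 159.19–214.14 → index 51–100; slope 49/54.95, offset 22.11.
AQI = 51 + 49/54.95·22.11 ≈ 70.72 ⇒ 71.
O₃: row 0.15535–0.21303 (AQI 151–200). (200−151)·(0.16561−0.15535)/(0.21303−0.15535) + 151 = 49·0.01026/0.05768 + 151 ≈ 159.72 → 160.
SO₂ 481.5: bracket 424.6–518.2 → index 151–200; slope 49/93.6, offset 56.9.
AQI = 151 + 49/93.6·56.9 ≈ 180.79 ⇒ 181.
PM10: row 257.4–303.9 (AQI 151–200). (200−151)·(259.9−257.4)/(303.9−257.4) + 151 = 49·2.5/46.5 + 151 ≈ 153.63 → 154.
Sub-indices: NO₂→158, PM2.5→71, O₃→160, SO₂→181, PM10→154. Ranked high→low: 181, 160, 158, 154, 71. Second-highest sub-index = 160.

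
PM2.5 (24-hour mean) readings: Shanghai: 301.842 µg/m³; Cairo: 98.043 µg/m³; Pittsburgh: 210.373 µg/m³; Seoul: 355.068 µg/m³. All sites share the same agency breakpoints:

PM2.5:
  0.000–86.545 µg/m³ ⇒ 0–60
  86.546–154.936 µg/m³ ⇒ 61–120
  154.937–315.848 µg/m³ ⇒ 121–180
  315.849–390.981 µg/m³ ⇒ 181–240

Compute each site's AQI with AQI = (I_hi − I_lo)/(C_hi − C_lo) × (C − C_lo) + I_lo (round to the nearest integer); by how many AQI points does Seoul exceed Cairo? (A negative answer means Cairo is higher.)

141

Shanghai: 301.842 ∈ [154.937, 315.848] ↔ index [121, 180].
121 + (301.842−154.937)·(180−121)/(315.848−154.937) = 121 + 146.905·59/160.911 ≈ 174.86, so AQI = 175.
Cairo: row 86.546–154.936 (AQI 61–120). (120−61)·(98.043−86.546)/(154.936−86.546) + 61 = 59·11.497/68.390 + 61 ≈ 70.92 → 71.
Pittsburgh 210.373: bracket 154.937–315.848 → index 121–180; slope 59/160.911, offset 55.436.
AQI = 121 + 59/160.911·55.436 ≈ 141.33 ⇒ 141.
Seoul: 355.068 lies in 315.849–390.981, so I_lo=181, I_hi=240, C_lo=315.849, C_hi=390.981.
(240−181)/(390.981−315.849) × (355.068−315.849) + 181 = 59/75.132 × 39.219 + 181 ≈ 211.80 → 212.
AQIs: Shanghai=175, Cairo=71, Pittsburgh=141, Seoul=212. Seoul (212) − Cairo (71) = 141.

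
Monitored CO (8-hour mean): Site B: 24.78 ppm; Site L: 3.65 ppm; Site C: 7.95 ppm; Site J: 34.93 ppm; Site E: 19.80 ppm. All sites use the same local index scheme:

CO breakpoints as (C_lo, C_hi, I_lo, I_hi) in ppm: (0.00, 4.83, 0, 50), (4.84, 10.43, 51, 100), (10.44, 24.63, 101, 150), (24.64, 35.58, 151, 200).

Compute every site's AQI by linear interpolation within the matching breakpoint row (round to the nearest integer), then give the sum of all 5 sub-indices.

598

Site B 24.78: bracket 24.64–35.58 → index 151–200; slope 49/10.94, offset 0.14.
AQI = 151 + 49/10.94·0.14 ≈ 151.63 ⇒ 152.
Site L: 3.65 lies in 0.00–4.83, so I_lo=0, I_hi=50, C_lo=0.00, C_hi=4.83.
(50−0)/(4.83−0.00) × (3.65−0.00) + 0 = 50/4.83 × 3.65 + 0 ≈ 37.78 → 38.
Site C: 7.95 lies in 4.84–10.43, so I_lo=51, I_hi=100, C_lo=4.84, C_hi=10.43.
(100−51)/(10.43−4.84) × (7.95−4.84) + 51 = 49/5.59 × 3.11 + 51 ≈ 78.26 → 78.
Site J: 34.93 ∈ [24.64, 35.58] ↔ index [151, 200].
151 + (34.93−24.64)·(200−151)/(35.58−24.64) = 151 + 10.29·49/10.94 ≈ 197.09, so AQI = 197.
Site E: 19.80 ∈ [10.44, 24.63] ↔ index [101, 150].
101 + (19.80−10.44)·(150−101)/(24.63−10.44) = 101 + 9.36·49/14.19 ≈ 133.32, so AQI = 133.
AQIs: Site B=152, Site L=38, Site C=78, Site J=197, Site E=133. Sum = 152 + 38 + 78 + 197 + 133 = 598.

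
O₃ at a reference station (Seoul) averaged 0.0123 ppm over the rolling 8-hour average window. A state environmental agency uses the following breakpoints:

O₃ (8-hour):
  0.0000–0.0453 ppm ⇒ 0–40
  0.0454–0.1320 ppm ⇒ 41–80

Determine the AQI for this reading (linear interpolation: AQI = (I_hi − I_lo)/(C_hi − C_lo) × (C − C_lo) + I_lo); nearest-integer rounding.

O₃ 0.0123: bracket 0.0000–0.0453 → index 0–40; slope 40/0.0453, offset 0.0123.
AQI = 0 + 40/0.0453·0.0123 ≈ 10.86 ⇒ 11.

11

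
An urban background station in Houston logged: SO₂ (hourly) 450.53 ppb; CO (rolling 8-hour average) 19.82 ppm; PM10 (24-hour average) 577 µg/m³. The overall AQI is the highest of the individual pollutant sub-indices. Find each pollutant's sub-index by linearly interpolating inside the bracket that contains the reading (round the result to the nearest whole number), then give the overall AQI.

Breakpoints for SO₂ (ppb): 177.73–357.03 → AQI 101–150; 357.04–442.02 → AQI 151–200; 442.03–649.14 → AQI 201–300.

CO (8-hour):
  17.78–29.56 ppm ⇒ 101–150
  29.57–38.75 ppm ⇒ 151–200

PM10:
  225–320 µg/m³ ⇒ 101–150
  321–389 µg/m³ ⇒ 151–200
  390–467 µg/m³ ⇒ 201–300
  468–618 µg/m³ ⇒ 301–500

SO₂: 450.53 lies in 442.03–649.14, so I_lo=201, I_hi=300, C_lo=442.03, C_hi=649.14.
(300−201)/(649.14−442.03) × (450.53−442.03) + 201 = 99/207.11 × 8.50 + 201 ≈ 205.06 → 205.
CO: 19.82 ∈ [17.78, 29.56] ↔ index [101, 150].
101 + (19.82−17.78)·(150−101)/(29.56−17.78) = 101 + 2.04·49/11.78 ≈ 109.49, so AQI = 109.
PM10: row 468–618 (AQI 301–500). (500−301)·(577−468)/(618−468) + 301 = 199·109/150 + 301 ≈ 445.61 → 446.
Sub-indices: SO₂→205, CO→109, PM10→446. Overall AQI = max = 446; dominant pollutant is PM10.

446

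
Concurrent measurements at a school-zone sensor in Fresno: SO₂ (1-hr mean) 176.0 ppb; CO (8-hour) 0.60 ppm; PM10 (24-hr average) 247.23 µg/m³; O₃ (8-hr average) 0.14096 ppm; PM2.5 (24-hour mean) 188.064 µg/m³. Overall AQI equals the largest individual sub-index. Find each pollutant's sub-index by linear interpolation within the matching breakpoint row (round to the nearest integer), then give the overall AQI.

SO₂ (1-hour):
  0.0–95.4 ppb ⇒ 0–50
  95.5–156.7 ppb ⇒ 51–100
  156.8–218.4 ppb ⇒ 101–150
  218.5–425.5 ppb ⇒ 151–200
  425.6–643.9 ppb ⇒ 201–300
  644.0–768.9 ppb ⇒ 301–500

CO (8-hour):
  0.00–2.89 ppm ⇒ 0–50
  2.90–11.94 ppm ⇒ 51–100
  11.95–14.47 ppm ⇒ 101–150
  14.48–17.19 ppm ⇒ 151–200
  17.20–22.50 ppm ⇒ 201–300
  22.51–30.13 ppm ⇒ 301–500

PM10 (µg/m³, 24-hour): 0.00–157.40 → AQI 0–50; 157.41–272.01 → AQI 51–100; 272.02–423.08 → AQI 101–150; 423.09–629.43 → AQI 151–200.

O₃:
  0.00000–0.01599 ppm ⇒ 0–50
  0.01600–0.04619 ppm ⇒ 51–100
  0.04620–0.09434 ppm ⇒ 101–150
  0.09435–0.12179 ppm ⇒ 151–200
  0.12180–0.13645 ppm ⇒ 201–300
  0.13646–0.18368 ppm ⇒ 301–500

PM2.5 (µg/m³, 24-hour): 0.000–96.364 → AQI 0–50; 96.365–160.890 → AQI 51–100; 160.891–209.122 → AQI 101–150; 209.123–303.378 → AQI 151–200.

SO₂: 176.0 lies in 156.8–218.4, so I_lo=101, I_hi=150, C_lo=156.8, C_hi=218.4.
(150−101)/(218.4−156.8) × (176.0−156.8) + 101 = 49/61.6 × 19.2 + 101 ≈ 116.27 → 116.
CO 0.60: bracket 0.00–2.89 → index 0–50; slope 50/2.89, offset 0.60.
AQI = 0 + 50/2.89·0.60 ≈ 10.38 ⇒ 10.
PM10: 247.23 lies in 157.41–272.01, so I_lo=51, I_hi=100, C_lo=157.41, C_hi=272.01.
(100−51)/(272.01−157.41) × (247.23−157.41) + 51 = 49/114.60 × 89.82 + 51 ≈ 89.40 → 89.
O₃: 0.14096 lies in 0.13646–0.18368, so I_lo=301, I_hi=500, C_lo=0.13646, C_hi=0.18368.
(500−301)/(0.18368−0.13646) × (0.14096−0.13646) + 301 = 199/0.04722 × 0.00450 + 301 ≈ 319.96 → 320.
PM2.5 188.064: bracket 160.891–209.122 → index 101–150; slope 49/48.231, offset 27.173.
AQI = 101 + 49/48.231·27.173 ≈ 128.61 ⇒ 129.
Sub-indices: SO₂→116, CO→10, PM10→89, O₃→320, PM2.5→129. Overall AQI = max = 320; dominant pollutant is O₃.

320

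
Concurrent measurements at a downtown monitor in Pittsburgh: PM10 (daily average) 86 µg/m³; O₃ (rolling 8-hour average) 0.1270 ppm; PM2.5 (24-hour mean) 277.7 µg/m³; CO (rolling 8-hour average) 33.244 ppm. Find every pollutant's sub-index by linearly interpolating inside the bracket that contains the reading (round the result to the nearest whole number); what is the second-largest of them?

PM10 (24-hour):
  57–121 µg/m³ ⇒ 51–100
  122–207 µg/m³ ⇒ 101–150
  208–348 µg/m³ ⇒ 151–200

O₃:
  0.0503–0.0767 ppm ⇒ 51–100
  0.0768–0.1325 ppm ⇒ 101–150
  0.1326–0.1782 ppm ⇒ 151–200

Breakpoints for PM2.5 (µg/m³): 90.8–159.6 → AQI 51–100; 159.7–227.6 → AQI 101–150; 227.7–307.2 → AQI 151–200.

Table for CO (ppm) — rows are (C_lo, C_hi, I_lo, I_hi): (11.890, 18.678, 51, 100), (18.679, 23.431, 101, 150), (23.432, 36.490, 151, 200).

182

PM10: 86 ∈ [57, 121] ↔ index [51, 100].
51 + (86−57)·(100−51)/(121−57) = 51 + 29·49/64 ≈ 73.20, so AQI = 73.
O₃: 0.1270 ∈ [0.0768, 0.1325] ↔ index [101, 150].
101 + (0.1270−0.0768)·(150−101)/(0.1325−0.0768) = 101 + 0.0502·49/0.0557 ≈ 145.16, so AQI = 145.
PM2.5: 277.7 ∈ [227.7, 307.2] ↔ index [151, 200].
151 + (277.7−227.7)·(200−151)/(307.2−227.7) = 151 + 50.0·49/79.5 ≈ 181.82, so AQI = 182.
CO: row 23.432–36.490 (AQI 151–200). (200−151)·(33.244−23.432)/(36.490−23.432) + 151 = 49·9.812/13.058 + 151 ≈ 187.82 → 188.
Sub-indices: PM10→73, O₃→145, PM2.5→182, CO→188. Ranked high→low: 188, 182, 145, 73. Second-highest sub-index = 182.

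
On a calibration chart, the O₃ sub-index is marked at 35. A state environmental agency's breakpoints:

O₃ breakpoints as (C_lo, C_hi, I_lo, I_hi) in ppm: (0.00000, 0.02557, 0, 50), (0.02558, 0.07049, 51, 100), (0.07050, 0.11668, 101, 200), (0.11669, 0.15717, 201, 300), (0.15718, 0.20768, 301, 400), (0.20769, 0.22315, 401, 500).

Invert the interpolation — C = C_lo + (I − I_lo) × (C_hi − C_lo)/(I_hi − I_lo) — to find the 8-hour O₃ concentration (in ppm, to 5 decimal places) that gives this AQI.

0.01790

AQI 35 lies in the 0–50 band, which corresponds to 0.00000–0.02557 ppm.
C = 0.00000 + (35−0)×(0.02557−0.00000)/(50−0) = 0.00000 + 35×0.02557/50 ≈ 0.0178990 ppm → 0.01790 ppm to 5 dp.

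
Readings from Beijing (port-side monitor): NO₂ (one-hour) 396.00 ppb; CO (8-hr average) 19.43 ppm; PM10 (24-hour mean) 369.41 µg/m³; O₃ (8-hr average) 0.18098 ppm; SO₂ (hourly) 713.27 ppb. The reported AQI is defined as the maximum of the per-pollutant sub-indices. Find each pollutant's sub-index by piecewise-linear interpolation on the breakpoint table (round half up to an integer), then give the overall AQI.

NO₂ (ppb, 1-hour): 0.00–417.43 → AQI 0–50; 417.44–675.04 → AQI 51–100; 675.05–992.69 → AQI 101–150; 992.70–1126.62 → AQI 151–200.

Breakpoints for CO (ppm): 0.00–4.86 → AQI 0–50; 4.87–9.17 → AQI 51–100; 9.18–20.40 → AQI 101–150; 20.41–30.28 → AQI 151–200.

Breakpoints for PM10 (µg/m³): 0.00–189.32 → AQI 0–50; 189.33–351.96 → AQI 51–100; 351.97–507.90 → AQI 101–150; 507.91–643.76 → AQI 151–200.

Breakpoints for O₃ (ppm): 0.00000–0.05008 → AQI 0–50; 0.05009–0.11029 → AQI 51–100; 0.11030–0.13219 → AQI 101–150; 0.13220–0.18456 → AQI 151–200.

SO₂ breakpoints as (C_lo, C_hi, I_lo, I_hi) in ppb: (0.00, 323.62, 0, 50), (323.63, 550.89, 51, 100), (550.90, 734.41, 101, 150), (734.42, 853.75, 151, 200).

197

NO₂: 396.00 lies in 0.00–417.43, so I_lo=0, I_hi=50, C_lo=0.00, C_hi=417.43.
(50−0)/(417.43−0.00) × (396.00−0.00) + 0 = 50/417.43 × 396.00 + 0 ≈ 47.43 → 47.
CO: row 9.18–20.40 (AQI 101–150). (150−101)·(19.43−9.18)/(20.40−9.18) + 101 = 49·10.25/11.22 + 101 ≈ 145.76 → 146.
PM10: 369.41 lies in 351.97–507.90, so I_lo=101, I_hi=150, C_lo=351.97, C_hi=507.90.
(150−101)/(507.90−351.97) × (369.41−351.97) + 101 = 49/155.93 × 17.44 + 101 ≈ 106.48 → 106.
O₃: 0.18098 ∈ [0.13220, 0.18456] ↔ index [151, 200].
151 + (0.18098−0.13220)·(200−151)/(0.18456−0.13220) = 151 + 0.04878·49/0.05236 ≈ 196.65, so AQI = 197.
SO₂: row 550.90–734.41 (AQI 101–150). (150−101)·(713.27−550.90)/(734.41−550.90) + 101 = 49·162.37/183.51 + 101 ≈ 144.36 → 144.
Sub-indices: NO₂→47, CO→146, PM10→106, O₃→197, SO₂→144. Overall AQI = max = 197; dominant pollutant is O₃.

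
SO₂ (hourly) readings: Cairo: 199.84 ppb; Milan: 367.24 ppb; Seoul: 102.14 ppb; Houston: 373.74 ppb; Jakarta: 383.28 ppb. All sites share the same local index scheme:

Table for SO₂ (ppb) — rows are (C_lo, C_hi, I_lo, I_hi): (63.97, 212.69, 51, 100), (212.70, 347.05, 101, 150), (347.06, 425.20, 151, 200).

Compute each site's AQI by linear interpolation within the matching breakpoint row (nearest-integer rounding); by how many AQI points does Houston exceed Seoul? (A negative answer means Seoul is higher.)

104

Cairo: row 63.97–212.69 (AQI 51–100). (100−51)·(199.84−63.97)/(212.69−63.97) + 51 = 49·135.87/148.72 + 51 ≈ 95.77 → 96.
Milan 367.24: bracket 347.06–425.20 → index 151–200; slope 49/78.14, offset 20.18.
AQI = 151 + 49/78.14·20.18 ≈ 163.65 ⇒ 164.
Seoul: row 63.97–212.69 (AQI 51–100). (100−51)·(102.14−63.97)/(212.69−63.97) + 51 = 49·38.17/148.72 + 51 ≈ 63.58 → 64.
Houston 373.74: bracket 347.06–425.20 → index 151–200; slope 49/78.14, offset 26.68.
AQI = 151 + 49/78.14·26.68 ≈ 167.73 ⇒ 168.
Jakarta: 383.28 ∈ [347.06, 425.20] ↔ index [151, 200].
151 + (383.28−347.06)·(200−151)/(425.20−347.06) = 151 + 36.22·49/78.14 ≈ 173.71, so AQI = 174.
AQIs: Cairo=96, Milan=164, Seoul=64, Houston=168, Jakarta=174. Houston (168) − Seoul (64) = 104.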